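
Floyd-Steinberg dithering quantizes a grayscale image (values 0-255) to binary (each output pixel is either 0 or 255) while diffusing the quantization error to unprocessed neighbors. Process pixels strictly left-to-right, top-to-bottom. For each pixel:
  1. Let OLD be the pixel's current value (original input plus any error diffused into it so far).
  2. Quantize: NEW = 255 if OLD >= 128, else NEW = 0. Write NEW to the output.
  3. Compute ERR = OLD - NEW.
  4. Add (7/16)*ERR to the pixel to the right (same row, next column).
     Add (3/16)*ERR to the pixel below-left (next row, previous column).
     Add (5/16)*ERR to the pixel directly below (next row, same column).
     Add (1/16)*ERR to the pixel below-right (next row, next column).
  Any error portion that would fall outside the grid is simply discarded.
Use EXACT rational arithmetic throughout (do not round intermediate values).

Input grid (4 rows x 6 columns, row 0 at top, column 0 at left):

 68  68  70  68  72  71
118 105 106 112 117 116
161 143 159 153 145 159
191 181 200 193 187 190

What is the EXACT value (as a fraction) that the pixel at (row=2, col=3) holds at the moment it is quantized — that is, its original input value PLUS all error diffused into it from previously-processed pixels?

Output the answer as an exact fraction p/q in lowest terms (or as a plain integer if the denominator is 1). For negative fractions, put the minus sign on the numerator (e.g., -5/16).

Answer: 2508103129/33554432

Derivation:
(0,0): OLD=68 → NEW=0, ERR=68
(0,1): OLD=391/4 → NEW=0, ERR=391/4
(0,2): OLD=7217/64 → NEW=0, ERR=7217/64
(0,3): OLD=120151/1024 → NEW=0, ERR=120151/1024
(0,4): OLD=2020705/16384 → NEW=0, ERR=2020705/16384
(0,5): OLD=32757159/262144 → NEW=0, ERR=32757159/262144
(1,0): OLD=10085/64 → NEW=255, ERR=-6235/64
(1,1): OLD=60579/512 → NEW=0, ERR=60579/512
(1,2): OLD=3622719/16384 → NEW=255, ERR=-555201/16384
(1,3): OLD=10748867/65536 → NEW=255, ERR=-5962813/65536
(1,4): OLD=614461337/4194304 → NEW=255, ERR=-455086183/4194304
(1,5): OLD=7736898143/67108864 → NEW=0, ERR=7736898143/67108864
(2,0): OLD=1251249/8192 → NEW=255, ERR=-837711/8192
(2,1): OLD=32189515/262144 → NEW=0, ERR=32189515/262144
(2,2): OLD=807267553/4194304 → NEW=255, ERR=-262279967/4194304
(2,3): OLD=2508103129/33554432 → NEW=0, ERR=2508103129/33554432
Target (2,3): original=153, with diffused error = 2508103129/33554432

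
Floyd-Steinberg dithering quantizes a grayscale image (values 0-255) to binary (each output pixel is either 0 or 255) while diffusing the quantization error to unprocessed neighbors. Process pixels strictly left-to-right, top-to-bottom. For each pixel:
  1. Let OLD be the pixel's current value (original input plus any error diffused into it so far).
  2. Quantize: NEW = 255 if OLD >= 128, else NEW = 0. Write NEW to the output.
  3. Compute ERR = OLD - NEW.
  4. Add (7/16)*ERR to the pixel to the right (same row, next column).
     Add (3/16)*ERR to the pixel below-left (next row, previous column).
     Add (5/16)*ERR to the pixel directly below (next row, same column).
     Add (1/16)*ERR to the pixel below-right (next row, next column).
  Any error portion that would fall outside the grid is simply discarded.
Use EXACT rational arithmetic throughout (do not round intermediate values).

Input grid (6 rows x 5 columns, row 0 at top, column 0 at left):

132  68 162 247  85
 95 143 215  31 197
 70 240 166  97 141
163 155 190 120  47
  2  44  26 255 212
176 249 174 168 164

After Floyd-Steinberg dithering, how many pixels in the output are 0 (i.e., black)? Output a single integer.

Answer: 13

Derivation:
(0,0): OLD=132 → NEW=255, ERR=-123
(0,1): OLD=227/16 → NEW=0, ERR=227/16
(0,2): OLD=43061/256 → NEW=255, ERR=-22219/256
(0,3): OLD=856179/4096 → NEW=255, ERR=-188301/4096
(0,4): OLD=4252453/65536 → NEW=0, ERR=4252453/65536
(1,0): OLD=15161/256 → NEW=0, ERR=15161/256
(1,1): OLD=305935/2048 → NEW=255, ERR=-216305/2048
(1,2): OLD=8777659/65536 → NEW=255, ERR=-7934021/65536
(1,3): OLD=-7756769/262144 → NEW=0, ERR=-7756769/262144
(1,4): OLD=844978301/4194304 → NEW=255, ERR=-224569219/4194304
(2,0): OLD=2251285/32768 → NEW=0, ERR=2251285/32768
(2,1): OLD=228646583/1048576 → NEW=255, ERR=-38740297/1048576
(2,2): OLD=1675284709/16777216 → NEW=0, ERR=1675284709/16777216
(2,3): OLD=30557126111/268435456 → NEW=0, ERR=30557126111/268435456
(2,4): OLD=739685189977/4294967296 → NEW=255, ERR=-355531470503/4294967296
(3,0): OLD=2978670917/16777216 → NEW=255, ERR=-1299519163/16777216
(3,1): OLD=17795074913/134217728 → NEW=255, ERR=-16430445727/134217728
(3,2): OLD=801794185083/4294967296 → NEW=255, ERR=-293422475397/4294967296
(3,3): OLD=999903555427/8589934592 → NEW=0, ERR=999903555427/8589934592
(3,4): OLD=10881469031695/137438953472 → NEW=0, ERR=10881469031695/137438953472
(4,0): OLD=-96977136405/2147483648 → NEW=0, ERR=-96977136405/2147483648
(4,1): OLD=-2175838581525/68719476736 → NEW=0, ERR=-2175838581525/68719476736
(4,2): OLD=5467931337765/1099511627776 → NEW=0, ERR=5467931337765/1099511627776
(4,3): OLD=5350260339222763/17592186044416 → NEW=255, ERR=864252897896683/17592186044416
(4,4): OLD=74734408009735149/281474976710656 → NEW=255, ERR=2958288948517869/281474976710656
(5,0): OLD=171470188919201/1099511627776 → NEW=255, ERR=-108905276163679/1099511627776
(5,1): OLD=1705400902782883/8796093022208 → NEW=255, ERR=-537602817880157/8796093022208
(5,2): OLD=43923385021172795/281474976710656 → NEW=255, ERR=-27852734040044485/281474976710656
(5,3): OLD=160262622054422005/1125899906842624 → NEW=255, ERR=-126841854190447115/1125899906842624
(5,4): OLD=2180946340657660663/18014398509481984 → NEW=0, ERR=2180946340657660663/18014398509481984
Output grid:
  Row 0: #.##.  (2 black, running=2)
  Row 1: .##.#  (2 black, running=4)
  Row 2: .#..#  (3 black, running=7)
  Row 3: ###..  (2 black, running=9)
  Row 4: ...##  (3 black, running=12)
  Row 5: ####.  (1 black, running=13)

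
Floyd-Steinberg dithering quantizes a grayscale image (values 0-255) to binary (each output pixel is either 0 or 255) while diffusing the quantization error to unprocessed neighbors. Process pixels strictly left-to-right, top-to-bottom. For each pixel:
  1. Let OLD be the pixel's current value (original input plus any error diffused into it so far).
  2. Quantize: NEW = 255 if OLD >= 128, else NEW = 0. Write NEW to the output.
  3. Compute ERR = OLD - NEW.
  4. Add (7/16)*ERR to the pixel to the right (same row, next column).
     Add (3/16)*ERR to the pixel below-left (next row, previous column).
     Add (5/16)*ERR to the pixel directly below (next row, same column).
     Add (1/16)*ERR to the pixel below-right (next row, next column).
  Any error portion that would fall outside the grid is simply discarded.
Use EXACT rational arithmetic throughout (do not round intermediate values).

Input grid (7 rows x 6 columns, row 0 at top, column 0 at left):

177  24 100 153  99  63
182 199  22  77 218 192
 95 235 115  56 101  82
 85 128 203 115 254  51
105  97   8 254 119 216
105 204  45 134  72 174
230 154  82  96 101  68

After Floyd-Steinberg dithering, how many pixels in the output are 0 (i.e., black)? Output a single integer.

(0,0): OLD=177 → NEW=255, ERR=-78
(0,1): OLD=-81/8 → NEW=0, ERR=-81/8
(0,2): OLD=12233/128 → NEW=0, ERR=12233/128
(0,3): OLD=398975/2048 → NEW=255, ERR=-123265/2048
(0,4): OLD=2381177/32768 → NEW=0, ERR=2381177/32768
(0,5): OLD=49698383/524288 → NEW=0, ERR=49698383/524288
(1,0): OLD=19933/128 → NEW=255, ERR=-12707/128
(1,1): OLD=169419/1024 → NEW=255, ERR=-91701/1024
(1,2): OLD=25191/32768 → NEW=0, ERR=25191/32768
(1,3): OLD=10240123/131072 → NEW=0, ERR=10240123/131072
(1,4): OLD=2423473457/8388608 → NEW=255, ERR=284378417/8388608
(1,5): OLD=32345904647/134217728 → NEW=255, ERR=-1879615993/134217728
(2,0): OLD=773097/16384 → NEW=0, ERR=773097/16384
(2,1): OLD=116181459/524288 → NEW=255, ERR=-17511981/524288
(2,2): OLD=920051897/8388608 → NEW=0, ERR=920051897/8388608
(2,3): OLD=9046489777/67108864 → NEW=255, ERR=-8066270543/67108864
(2,4): OLD=131565372179/2147483648 → NEW=0, ERR=131565372179/2147483648
(2,5): OLD=3660887746741/34359738368 → NEW=0, ERR=3660887746741/34359738368
(3,0): OLD=784191257/8388608 → NEW=0, ERR=784191257/8388608
(3,1): OLD=12212115429/67108864 → NEW=255, ERR=-4900644891/67108864
(3,2): OLD=97013403359/536870912 → NEW=255, ERR=-39888679201/536870912
(3,3): OLD=2174113009981/34359738368 → NEW=0, ERR=2174113009981/34359738368
(3,4): OLD=86117365146973/274877906944 → NEW=255, ERR=16023498876253/274877906944
(3,5): OLD=499740741708627/4398046511104 → NEW=0, ERR=499740741708627/4398046511104
(4,0): OLD=129408607127/1073741824 → NEW=0, ERR=129408607127/1073741824
(4,1): OLD=2041300375147/17179869184 → NEW=0, ERR=2041300375147/17179869184
(4,2): OLD=24225083264593/549755813888 → NEW=0, ERR=24225083264593/549755813888
(4,3): OLD=2633007237047157/8796093022208 → NEW=255, ERR=390003516384117/8796093022208
(4,4): OLD=25596562929980229/140737488355328 → NEW=255, ERR=-10291496600628411/140737488355328
(4,5): OLD=502510833649636547/2251799813685248 → NEW=255, ERR=-71698118840101693/2251799813685248
(5,0): OLD=45338769924721/274877906944 → NEW=255, ERR=-24755096345999/274877906944
(5,1): OLD=1913372144352769/8796093022208 → NEW=255, ERR=-329631576310271/8796093022208
(5,2): OLD=4089464472106459/70368744177664 → NEW=0, ERR=4089464472106459/70368744177664
(5,3): OLD=365521090467893593/2251799813685248 → NEW=255, ERR=-208687862021844647/2251799813685248
(5,4): OLD=24335645854531145/4503599627370496 → NEW=0, ERR=24335645854531145/4503599627370496
(5,5): OLD=11662061803960052797/72057594037927936 → NEW=255, ERR=-6712624675711570883/72057594037927936
(6,0): OLD=27419912177434787/140737488355328 → NEW=255, ERR=-8468147353173853/140737488355328
(6,1): OLD=272991791233976807/2251799813685248 → NEW=0, ERR=272991791233976807/2251799813685248
(6,2): OLD=1202292235032238287/9007199254740992 → NEW=255, ERR=-1094543574926714673/9007199254740992
(6,3): OLD=2668961117915081683/144115188075855872 → NEW=0, ERR=2668961117915081683/144115188075855872
(6,4): OLD=201834803869046161427/2305843009213693952 → NEW=0, ERR=201834803869046161427/2305843009213693952
(6,5): OLD=2860040723671490754725/36893488147419103232 → NEW=0, ERR=2860040723671490754725/36893488147419103232
Output grid:
  Row 0: #..#..  (4 black, running=4)
  Row 1: ##..##  (2 black, running=6)
  Row 2: .#.#..  (4 black, running=10)
  Row 3: .##.#.  (3 black, running=13)
  Row 4: ...###  (3 black, running=16)
  Row 5: ##.#.#  (2 black, running=18)
  Row 6: #.#...  (4 black, running=22)

Answer: 22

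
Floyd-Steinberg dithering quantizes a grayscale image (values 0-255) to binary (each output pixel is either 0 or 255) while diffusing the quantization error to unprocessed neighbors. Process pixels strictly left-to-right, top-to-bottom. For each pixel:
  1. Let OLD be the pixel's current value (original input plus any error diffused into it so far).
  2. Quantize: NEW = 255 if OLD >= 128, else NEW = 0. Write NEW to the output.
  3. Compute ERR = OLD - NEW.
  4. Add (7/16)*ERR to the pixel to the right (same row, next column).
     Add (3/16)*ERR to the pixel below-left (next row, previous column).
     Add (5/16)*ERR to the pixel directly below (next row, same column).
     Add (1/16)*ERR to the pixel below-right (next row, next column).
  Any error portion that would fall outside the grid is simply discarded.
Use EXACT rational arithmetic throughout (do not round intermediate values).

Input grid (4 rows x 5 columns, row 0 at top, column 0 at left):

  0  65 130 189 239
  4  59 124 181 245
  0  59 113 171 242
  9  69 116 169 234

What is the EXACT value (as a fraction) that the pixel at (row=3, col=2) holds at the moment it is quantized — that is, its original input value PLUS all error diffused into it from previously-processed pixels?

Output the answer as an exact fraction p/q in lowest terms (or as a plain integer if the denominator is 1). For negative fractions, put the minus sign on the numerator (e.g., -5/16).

(0,0): OLD=0 → NEW=0, ERR=0
(0,1): OLD=65 → NEW=0, ERR=65
(0,2): OLD=2535/16 → NEW=255, ERR=-1545/16
(0,3): OLD=37569/256 → NEW=255, ERR=-27711/256
(0,4): OLD=784967/4096 → NEW=255, ERR=-259513/4096
(1,0): OLD=259/16 → NEW=0, ERR=259/16
(1,1): OLD=8741/128 → NEW=0, ERR=8741/128
(1,2): OLD=440185/4096 → NEW=0, ERR=440185/4096
(1,3): OLD=2888093/16384 → NEW=255, ERR=-1289827/16384
(1,4): OLD=48232727/262144 → NEW=255, ERR=-18613993/262144
(2,0): OLD=36583/2048 → NEW=0, ERR=36583/2048
(2,1): OLD=7164205/65536 → NEW=0, ERR=7164205/65536
(2,2): OLD=192850791/1048576 → NEW=255, ERR=-74536089/1048576
(2,3): OLD=1823726117/16777216 → NEW=0, ERR=1823726117/16777216
(2,4): OLD=70450202563/268435456 → NEW=255, ERR=1999161283/268435456
(3,0): OLD=36783079/1048576 → NEW=0, ERR=36783079/1048576
(3,1): OLD=891684043/8388608 → NEW=0, ERR=891684043/8388608
(3,2): OLD=44964417209/268435456 → NEW=255, ERR=-23486624071/268435456
Target (3,2): original=116, with diffused error = 44964417209/268435456

Answer: 44964417209/268435456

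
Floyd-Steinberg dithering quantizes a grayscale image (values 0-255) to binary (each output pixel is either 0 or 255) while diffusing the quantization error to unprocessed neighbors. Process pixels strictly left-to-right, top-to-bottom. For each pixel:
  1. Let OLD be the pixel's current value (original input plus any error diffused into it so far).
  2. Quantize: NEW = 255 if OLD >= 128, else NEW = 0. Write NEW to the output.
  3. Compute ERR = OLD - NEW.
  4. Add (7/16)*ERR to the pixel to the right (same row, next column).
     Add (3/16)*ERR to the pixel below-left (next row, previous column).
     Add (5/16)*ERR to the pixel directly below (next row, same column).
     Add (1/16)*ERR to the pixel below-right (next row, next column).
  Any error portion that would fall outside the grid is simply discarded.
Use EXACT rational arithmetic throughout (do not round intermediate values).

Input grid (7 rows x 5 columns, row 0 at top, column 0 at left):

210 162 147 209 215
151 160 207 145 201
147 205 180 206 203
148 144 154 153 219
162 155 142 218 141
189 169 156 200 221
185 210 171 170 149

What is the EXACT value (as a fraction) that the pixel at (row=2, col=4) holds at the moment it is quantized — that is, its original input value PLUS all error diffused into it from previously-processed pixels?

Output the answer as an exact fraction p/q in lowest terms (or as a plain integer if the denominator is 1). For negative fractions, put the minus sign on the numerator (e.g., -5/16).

Answer: 750341154735/4294967296

Derivation:
(0,0): OLD=210 → NEW=255, ERR=-45
(0,1): OLD=2277/16 → NEW=255, ERR=-1803/16
(0,2): OLD=25011/256 → NEW=0, ERR=25011/256
(0,3): OLD=1031141/4096 → NEW=255, ERR=-13339/4096
(0,4): OLD=13996867/65536 → NEW=255, ERR=-2714813/65536
(1,0): OLD=29647/256 → NEW=0, ERR=29647/256
(1,1): OLD=391081/2048 → NEW=255, ERR=-131159/2048
(1,2): OLD=13229021/65536 → NEW=255, ERR=-3482659/65536
(1,3): OLD=31214041/262144 → NEW=0, ERR=31214041/262144
(1,4): OLD=1006403435/4194304 → NEW=255, ERR=-63144085/4194304
(2,0): OLD=5609299/32768 → NEW=255, ERR=-2746541/32768
(2,1): OLD=152662721/1048576 → NEW=255, ERR=-114724159/1048576
(2,2): OLD=2245632131/16777216 → NEW=255, ERR=-2032557949/16777216
(2,3): OLD=49409001689/268435456 → NEW=255, ERR=-19042039591/268435456
(2,4): OLD=750341154735/4294967296 → NEW=255, ERR=-344875505745/4294967296
Target (2,4): original=203, with diffused error = 750341154735/4294967296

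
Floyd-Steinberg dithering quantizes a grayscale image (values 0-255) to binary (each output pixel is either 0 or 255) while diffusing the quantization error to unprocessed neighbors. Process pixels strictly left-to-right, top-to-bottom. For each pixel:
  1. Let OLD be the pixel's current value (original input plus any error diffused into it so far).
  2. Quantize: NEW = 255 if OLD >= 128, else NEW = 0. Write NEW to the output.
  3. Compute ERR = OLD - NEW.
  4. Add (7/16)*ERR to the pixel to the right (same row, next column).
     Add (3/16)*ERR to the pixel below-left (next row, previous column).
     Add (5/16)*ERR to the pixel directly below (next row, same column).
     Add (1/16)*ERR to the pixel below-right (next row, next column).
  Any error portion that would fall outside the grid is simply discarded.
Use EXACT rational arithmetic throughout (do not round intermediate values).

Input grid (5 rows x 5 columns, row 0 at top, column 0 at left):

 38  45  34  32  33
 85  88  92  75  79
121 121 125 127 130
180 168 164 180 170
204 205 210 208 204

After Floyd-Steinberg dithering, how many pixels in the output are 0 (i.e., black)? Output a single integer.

Answer: 12

Derivation:
(0,0): OLD=38 → NEW=0, ERR=38
(0,1): OLD=493/8 → NEW=0, ERR=493/8
(0,2): OLD=7803/128 → NEW=0, ERR=7803/128
(0,3): OLD=120157/2048 → NEW=0, ERR=120157/2048
(0,4): OLD=1922443/32768 → NEW=0, ERR=1922443/32768
(1,0): OLD=13879/128 → NEW=0, ERR=13879/128
(1,1): OLD=172545/1024 → NEW=255, ERR=-88575/1024
(1,2): OLD=2885525/32768 → NEW=0, ERR=2885525/32768
(1,3): OLD=19224433/131072 → NEW=255, ERR=-14198927/131072
(1,4): OLD=112421427/2097152 → NEW=0, ERR=112421427/2097152
(2,0): OLD=2271899/16384 → NEW=255, ERR=-1906021/16384
(2,1): OLD=34792153/524288 → NEW=0, ERR=34792153/524288
(2,2): OLD=1307225547/8388608 → NEW=255, ERR=-831869493/8388608
(2,3): OLD=8766659889/134217728 → NEW=0, ERR=8766659889/134217728
(2,4): OLD=361974648855/2147483648 → NEW=255, ERR=-185633681385/2147483648
(3,0): OLD=1309362539/8388608 → NEW=255, ERR=-829732501/8388608
(3,1): OLD=8026165903/67108864 → NEW=0, ERR=8026165903/67108864
(3,2): OLD=433210852309/2147483648 → NEW=255, ERR=-114397477931/2147483648
(3,3): OLD=664430464685/4294967296 → NEW=255, ERR=-430786195795/4294967296
(3,4): OLD=7091003977153/68719476736 → NEW=0, ERR=7091003977153/68719476736
(4,0): OLD=209932529765/1073741824 → NEW=255, ERR=-63871635355/1073741824
(4,1): OLD=6878126060901/34359738368 → NEW=255, ERR=-1883607222939/34359738368
(4,2): OLD=86882200364683/549755813888 → NEW=255, ERR=-53305532176757/549755813888
(4,3): OLD=1321643799174501/8796093022208 → NEW=255, ERR=-921359921488539/8796093022208
(4,4): OLD=25916920590456899/140737488355328 → NEW=255, ERR=-9971138940151741/140737488355328
Output grid:
  Row 0: .....  (5 black, running=5)
  Row 1: .#.#.  (3 black, running=8)
  Row 2: #.#.#  (2 black, running=10)
  Row 3: #.##.  (2 black, running=12)
  Row 4: #####  (0 black, running=12)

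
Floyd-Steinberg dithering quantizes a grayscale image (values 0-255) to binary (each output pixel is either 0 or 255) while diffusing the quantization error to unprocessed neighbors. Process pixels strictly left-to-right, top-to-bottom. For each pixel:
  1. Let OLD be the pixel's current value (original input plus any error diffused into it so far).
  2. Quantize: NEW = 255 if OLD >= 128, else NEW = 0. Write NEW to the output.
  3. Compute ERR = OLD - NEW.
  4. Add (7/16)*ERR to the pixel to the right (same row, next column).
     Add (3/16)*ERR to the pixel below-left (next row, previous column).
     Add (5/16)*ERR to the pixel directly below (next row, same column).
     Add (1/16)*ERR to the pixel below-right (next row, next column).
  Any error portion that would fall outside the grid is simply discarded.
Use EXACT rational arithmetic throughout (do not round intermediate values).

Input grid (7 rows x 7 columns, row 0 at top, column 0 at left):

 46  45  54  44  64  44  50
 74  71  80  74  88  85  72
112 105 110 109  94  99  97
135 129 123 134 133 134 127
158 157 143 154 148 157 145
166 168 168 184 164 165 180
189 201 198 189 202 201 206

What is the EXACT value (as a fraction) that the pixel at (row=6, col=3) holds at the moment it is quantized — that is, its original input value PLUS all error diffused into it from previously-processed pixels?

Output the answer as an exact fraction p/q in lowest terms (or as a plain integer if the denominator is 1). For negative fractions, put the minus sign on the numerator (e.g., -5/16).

(0,0): OLD=46 → NEW=0, ERR=46
(0,1): OLD=521/8 → NEW=0, ERR=521/8
(0,2): OLD=10559/128 → NEW=0, ERR=10559/128
(0,3): OLD=164025/2048 → NEW=0, ERR=164025/2048
(0,4): OLD=3245327/32768 → NEW=0, ERR=3245327/32768
(0,5): OLD=45785961/524288 → NEW=0, ERR=45785961/524288
(0,6): OLD=739932127/8388608 → NEW=0, ERR=739932127/8388608
(1,0): OLD=12875/128 → NEW=0, ERR=12875/128
(1,1): OLD=157389/1024 → NEW=255, ERR=-103731/1024
(1,2): OLD=2639377/32768 → NEW=0, ERR=2639377/32768
(1,3): OLD=20708509/131072 → NEW=255, ERR=-12714851/131072
(1,4): OLD=821156119/8388608 → NEW=0, ERR=821156119/8388608
(1,5): OLD=11935038343/67108864 → NEW=255, ERR=-5177721977/67108864
(1,6): OLD=76523245577/1073741824 → NEW=0, ERR=76523245577/1073741824
(2,0): OLD=2038815/16384 → NEW=0, ERR=2038815/16384
(2,1): OLD=78210821/524288 → NEW=255, ERR=-55482619/524288
(2,2): OLD=539830223/8388608 → NEW=0, ERR=539830223/8388608
(2,3): OLD=8739470231/67108864 → NEW=255, ERR=-8373290089/67108864
(2,4): OLD=26560887975/536870912 → NEW=0, ERR=26560887975/536870912
(2,5): OLD=1993119442669/17179869184 → NEW=0, ERR=1993119442669/17179869184
(2,6): OLD=45411355892299/274877906944 → NEW=255, ERR=-24682510378421/274877906944
(3,0): OLD=1292224623/8388608 → NEW=255, ERR=-846870417/8388608
(3,1): OLD=4805374211/67108864 → NEW=0, ERR=4805374211/67108864
(3,2): OLD=77539713625/536870912 → NEW=255, ERR=-59362368935/536870912
(3,3): OLD=128703711855/2147483648 → NEW=0, ERR=128703711855/2147483648
(3,4): OLD=51851707628655/274877906944 → NEW=255, ERR=-18242158642065/274877906944
(3,5): OLD=280322160457469/2199023255552 → NEW=0, ERR=280322160457469/2199023255552
(3,6): OLD=5698489252008739/35184372088832 → NEW=255, ERR=-3273525630643421/35184372088832
(4,0): OLD=150192514145/1073741824 → NEW=255, ERR=-123611650975/1073741824
(4,1): OLD=1751814214957/17179869184 → NEW=0, ERR=1751814214957/17179869184
(4,2): OLD=46391326050627/274877906944 → NEW=255, ERR=-23702540220093/274877906944
(4,3): OLD=254315873967825/2199023255552 → NEW=0, ERR=254315873967825/2199023255552
(4,4): OLD=3615285461775619/17592186044416 → NEW=255, ERR=-870721979550461/17592186044416
(4,5): OLD=86463234611922467/562949953421312 → NEW=255, ERR=-57089003510512093/562949953421312
(4,6): OLD=716301289989497573/9007199254740992 → NEW=0, ERR=716301289989497573/9007199254740992
(5,0): OLD=40996243119575/274877906944 → NEW=255, ERR=-29097623151145/274877906944
(5,1): OLD=286290692847069/2199023255552 → NEW=255, ERR=-274460237318691/2199023255552
(5,2): OLD=2014415541153595/17592186044416 → NEW=0, ERR=2014415541153595/17592186044416
(5,3): OLD=35967905474405767/140737488355328 → NEW=255, ERR=79845943797127/140737488355328
(5,4): OLD=1233938700679995405/9007199254740992 → NEW=255, ERR=-1062897109278957555/9007199254740992
(5,5): OLD=6737350101580602621/72057594037927936 → NEW=0, ERR=6737350101580602621/72057594037927936
(5,6): OLD=276031980690531029043/1152921504606846976 → NEW=255, ERR=-17963002984214949837/1152921504606846976
(6,0): OLD=4662560686787375/35184372088832 → NEW=255, ERR=-4309454195864785/35184372088832
(6,1): OLD=69391939764709947/562949953421312 → NEW=0, ERR=69391939764709947/562949953421312
(6,2): OLD=2522171847948241873/9007199254740992 → NEW=255, ERR=225336037989288913/9007199254740992
(6,3): OLD=13341681471755315407/72057594037927936 → NEW=255, ERR=-5033005007916308273/72057594037927936
Target (6,3): original=189, with diffused error = 13341681471755315407/72057594037927936

Answer: 13341681471755315407/72057594037927936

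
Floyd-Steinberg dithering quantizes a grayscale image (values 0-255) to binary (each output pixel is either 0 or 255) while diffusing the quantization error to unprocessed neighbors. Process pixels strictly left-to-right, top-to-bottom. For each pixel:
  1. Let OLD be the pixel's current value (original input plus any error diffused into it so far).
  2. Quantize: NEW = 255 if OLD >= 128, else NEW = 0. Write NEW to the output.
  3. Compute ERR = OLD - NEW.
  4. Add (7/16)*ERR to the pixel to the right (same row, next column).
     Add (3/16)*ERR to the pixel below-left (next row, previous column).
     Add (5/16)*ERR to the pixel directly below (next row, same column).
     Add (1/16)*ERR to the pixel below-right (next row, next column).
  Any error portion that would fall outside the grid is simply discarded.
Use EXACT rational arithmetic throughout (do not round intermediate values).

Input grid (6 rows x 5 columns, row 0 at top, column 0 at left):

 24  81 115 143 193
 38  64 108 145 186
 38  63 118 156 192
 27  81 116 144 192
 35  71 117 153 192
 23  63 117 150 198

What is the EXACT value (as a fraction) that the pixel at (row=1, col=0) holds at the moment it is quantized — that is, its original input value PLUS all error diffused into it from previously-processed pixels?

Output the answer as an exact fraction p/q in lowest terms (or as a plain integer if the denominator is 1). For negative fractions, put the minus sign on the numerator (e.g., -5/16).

(0,0): OLD=24 → NEW=0, ERR=24
(0,1): OLD=183/2 → NEW=0, ERR=183/2
(0,2): OLD=4961/32 → NEW=255, ERR=-3199/32
(0,3): OLD=50823/512 → NEW=0, ERR=50823/512
(0,4): OLD=1936817/8192 → NEW=255, ERR=-152143/8192
(1,0): OLD=2005/32 → NEW=0, ERR=2005/32
Target (1,0): original=38, with diffused error = 2005/32

Answer: 2005/32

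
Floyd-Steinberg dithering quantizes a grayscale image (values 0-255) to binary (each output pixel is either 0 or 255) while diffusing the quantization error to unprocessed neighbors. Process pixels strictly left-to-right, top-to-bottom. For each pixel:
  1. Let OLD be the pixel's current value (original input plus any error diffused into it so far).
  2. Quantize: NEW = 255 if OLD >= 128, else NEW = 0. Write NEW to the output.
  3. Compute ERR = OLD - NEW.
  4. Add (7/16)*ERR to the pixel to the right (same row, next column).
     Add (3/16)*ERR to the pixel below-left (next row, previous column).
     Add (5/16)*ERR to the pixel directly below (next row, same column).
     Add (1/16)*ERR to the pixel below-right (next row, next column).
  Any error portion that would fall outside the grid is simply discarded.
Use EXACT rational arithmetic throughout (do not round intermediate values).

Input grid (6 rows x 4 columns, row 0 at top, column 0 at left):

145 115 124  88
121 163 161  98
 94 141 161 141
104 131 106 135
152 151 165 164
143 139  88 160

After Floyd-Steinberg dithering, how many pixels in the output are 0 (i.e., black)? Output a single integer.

Answer: 12

Derivation:
(0,0): OLD=145 → NEW=255, ERR=-110
(0,1): OLD=535/8 → NEW=0, ERR=535/8
(0,2): OLD=19617/128 → NEW=255, ERR=-13023/128
(0,3): OLD=89063/2048 → NEW=0, ERR=89063/2048
(1,0): OLD=12693/128 → NEW=0, ERR=12693/128
(1,1): OLD=206163/1024 → NEW=255, ERR=-54957/1024
(1,2): OLD=3868559/32768 → NEW=0, ERR=3868559/32768
(1,3): OLD=82251289/524288 → NEW=255, ERR=-51442151/524288
(2,0): OLD=1882945/16384 → NEW=0, ERR=1882945/16384
(2,1): OLD=106347803/524288 → NEW=255, ERR=-27345637/524288
(2,2): OLD=160770839/1048576 → NEW=255, ERR=-106616041/1048576
(2,3): OLD=1228647547/16777216 → NEW=0, ERR=1228647547/16777216
(3,0): OLD=1091649521/8388608 → NEW=255, ERR=-1047445519/8388608
(3,1): OLD=6468035631/134217728 → NEW=0, ERR=6468035631/134217728
(3,2): OLD=227162307921/2147483648 → NEW=0, ERR=227162307921/2147483648
(3,3): OLD=6796685613239/34359738368 → NEW=255, ERR=-1965047670601/34359738368
(4,0): OLD=262025979869/2147483648 → NEW=0, ERR=262025979869/2147483648
(4,1): OLD=3976643037015/17179869184 → NEW=255, ERR=-404223604905/17179869184
(4,2): OLD=98984237566263/549755813888 → NEW=255, ERR=-41203494975177/549755813888
(4,3): OLD=1055084527995569/8796093022208 → NEW=0, ERR=1055084527995569/8796093022208
(5,0): OLD=48575909073037/274877906944 → NEW=255, ERR=-21517957197683/274877906944
(5,1): OLD=800197918455483/8796093022208 → NEW=0, ERR=800197918455483/8796093022208
(5,2): OLD=551509247022451/4398046511104 → NEW=0, ERR=551509247022451/4398046511104
(5,3): OLD=34855294315541807/140737488355328 → NEW=255, ERR=-1032765215066833/140737488355328
Output grid:
  Row 0: #.#.  (2 black, running=2)
  Row 1: .#.#  (2 black, running=4)
  Row 2: .##.  (2 black, running=6)
  Row 3: #..#  (2 black, running=8)
  Row 4: .##.  (2 black, running=10)
  Row 5: #..#  (2 black, running=12)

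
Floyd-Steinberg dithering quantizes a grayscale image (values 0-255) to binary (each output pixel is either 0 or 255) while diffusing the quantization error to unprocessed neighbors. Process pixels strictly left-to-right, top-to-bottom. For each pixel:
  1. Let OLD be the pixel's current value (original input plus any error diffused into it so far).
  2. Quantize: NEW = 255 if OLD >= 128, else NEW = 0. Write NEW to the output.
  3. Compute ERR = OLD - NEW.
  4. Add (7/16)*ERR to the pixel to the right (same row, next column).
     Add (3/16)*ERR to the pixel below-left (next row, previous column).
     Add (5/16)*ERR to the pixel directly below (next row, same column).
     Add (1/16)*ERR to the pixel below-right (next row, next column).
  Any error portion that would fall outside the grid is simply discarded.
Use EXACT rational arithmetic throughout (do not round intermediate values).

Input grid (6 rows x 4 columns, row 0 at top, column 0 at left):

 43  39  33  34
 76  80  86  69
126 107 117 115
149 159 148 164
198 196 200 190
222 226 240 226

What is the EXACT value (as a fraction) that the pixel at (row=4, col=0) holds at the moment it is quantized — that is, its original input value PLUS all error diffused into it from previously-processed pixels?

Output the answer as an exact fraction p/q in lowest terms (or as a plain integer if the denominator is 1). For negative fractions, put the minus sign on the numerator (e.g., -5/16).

(0,0): OLD=43 → NEW=0, ERR=43
(0,1): OLD=925/16 → NEW=0, ERR=925/16
(0,2): OLD=14923/256 → NEW=0, ERR=14923/256
(0,3): OLD=243725/4096 → NEW=0, ERR=243725/4096
(1,0): OLD=25671/256 → NEW=0, ERR=25671/256
(1,1): OLD=318577/2048 → NEW=255, ERR=-203663/2048
(1,2): OLD=4946629/65536 → NEW=0, ERR=4946629/65536
(1,3): OLD=130296435/1048576 → NEW=0, ERR=130296435/1048576
(2,0): OLD=4544619/32768 → NEW=255, ERR=-3811221/32768
(2,1): OLD=47666121/1048576 → NEW=0, ERR=47666121/1048576
(2,2): OLD=372367661/2097152 → NEW=255, ERR=-162406099/2097152
(2,3): OLD=4183173465/33554432 → NEW=0, ERR=4183173465/33554432
(3,0): OLD=2033008187/16777216 → NEW=0, ERR=2033008187/16777216
(3,1): OLD=54876492965/268435456 → NEW=255, ERR=-13574548315/268435456
(3,2): OLD=549292108379/4294967296 → NEW=0, ERR=549292108379/4294967296
(3,3): OLD=17459662270205/68719476736 → NEW=255, ERR=-63804297475/68719476736
(4,0): OLD=972320534623/4294967296 → NEW=255, ERR=-122896125857/4294967296
Target (4,0): original=198, with diffused error = 972320534623/4294967296

Answer: 972320534623/4294967296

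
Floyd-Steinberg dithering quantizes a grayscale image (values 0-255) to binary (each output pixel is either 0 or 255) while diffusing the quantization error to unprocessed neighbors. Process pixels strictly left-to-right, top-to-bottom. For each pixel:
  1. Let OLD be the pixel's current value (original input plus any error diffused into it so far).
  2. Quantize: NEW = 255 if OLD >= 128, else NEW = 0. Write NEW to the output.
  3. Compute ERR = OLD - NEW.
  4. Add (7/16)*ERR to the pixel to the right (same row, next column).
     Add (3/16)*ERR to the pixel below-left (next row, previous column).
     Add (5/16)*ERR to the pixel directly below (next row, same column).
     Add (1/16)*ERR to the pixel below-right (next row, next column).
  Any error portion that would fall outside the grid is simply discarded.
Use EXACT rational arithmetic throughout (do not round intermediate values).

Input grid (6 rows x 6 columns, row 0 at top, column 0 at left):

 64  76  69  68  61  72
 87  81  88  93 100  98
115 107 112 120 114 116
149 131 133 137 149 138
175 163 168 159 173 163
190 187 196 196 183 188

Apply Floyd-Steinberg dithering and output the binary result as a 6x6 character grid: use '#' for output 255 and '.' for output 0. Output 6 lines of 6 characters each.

Answer: ......
.#.##.
#.#..#
.#.##.
###.##
#.##.#

Derivation:
(0,0): OLD=64 → NEW=0, ERR=64
(0,1): OLD=104 → NEW=0, ERR=104
(0,2): OLD=229/2 → NEW=0, ERR=229/2
(0,3): OLD=3779/32 → NEW=0, ERR=3779/32
(0,4): OLD=57685/512 → NEW=0, ERR=57685/512
(0,5): OLD=993619/8192 → NEW=0, ERR=993619/8192
(1,0): OLD=253/2 → NEW=0, ERR=253/2
(1,1): OLD=3109/16 → NEW=255, ERR=-971/16
(1,2): OLD=64447/512 → NEW=0, ERR=64447/512
(1,3): OLD=218373/1024 → NEW=255, ERR=-42747/1024
(1,4): OLD=19276449/131072 → NEW=255, ERR=-14146911/131072
(1,5): OLD=200749399/2097152 → NEW=0, ERR=200749399/2097152
(2,0): OLD=36647/256 → NEW=255, ERR=-28633/256
(2,1): OLD=578431/8192 → NEW=0, ERR=578431/8192
(2,2): OLD=22361761/131072 → NEW=255, ERR=-11061599/131072
(2,3): OLD=60463333/1048576 → NEW=0, ERR=60463333/1048576
(2,4): OLD=4054641371/33554432 → NEW=0, ERR=4054641371/33554432
(2,5): OLD=103097858093/536870912 → NEW=255, ERR=-33804224467/536870912
(3,0): OLD=16683741/131072 → NEW=0, ERR=16683741/131072
(3,1): OLD=194971343/1048576 → NEW=255, ERR=-72415537/1048576
(3,2): OLD=6005571/65536 → NEW=0, ERR=6005571/65536
(3,3): OLD=114081569457/536870912 → NEW=255, ERR=-22820513103/536870912
(3,4): OLD=687036262631/4294967296 → NEW=255, ERR=-408180397849/4294967296
(3,5): OLD=5792850121433/68719476736 → NEW=0, ERR=5792850121433/68719476736
(4,0): OLD=3386115829/16777216 → NEW=255, ERR=-892074251/16777216
(4,1): OLD=38465013987/268435456 → NEW=255, ERR=-29986027293/268435456
(4,2): OLD=1163754523261/8589934592 → NEW=255, ERR=-1026678797699/8589934592
(4,3): OLD=11178480784933/137438953472 → NEW=0, ERR=11178480784933/137438953472
(4,4): OLD=422286574423417/2199023255552 → NEW=255, ERR=-138464355742343/2199023255552
(4,5): OLD=5483669816013807/35184372088832 → NEW=255, ERR=-3488345066638353/35184372088832
(5,0): OLD=654719764281/4294967296 → NEW=255, ERR=-440496896199/4294967296
(5,1): OLD=11199584975989/137438953472 → NEW=0, ERR=11199584975989/137438953472
(5,2): OLD=222726972742489/1099511627776 → NEW=255, ERR=-57648492340391/1099511627776
(5,3): OLD=6305113660002265/35184372088832 → NEW=255, ERR=-2666901222649895/35184372088832
(5,4): OLD=16417760084797795/140737488355328 → NEW=0, ERR=16417760084797795/140737488355328
(5,5): OLD=459634065466134177/2251799813685248 → NEW=255, ERR=-114574887023604063/2251799813685248
Row 0: ......
Row 1: .#.##.
Row 2: #.#..#
Row 3: .#.##.
Row 4: ###.##
Row 5: #.##.#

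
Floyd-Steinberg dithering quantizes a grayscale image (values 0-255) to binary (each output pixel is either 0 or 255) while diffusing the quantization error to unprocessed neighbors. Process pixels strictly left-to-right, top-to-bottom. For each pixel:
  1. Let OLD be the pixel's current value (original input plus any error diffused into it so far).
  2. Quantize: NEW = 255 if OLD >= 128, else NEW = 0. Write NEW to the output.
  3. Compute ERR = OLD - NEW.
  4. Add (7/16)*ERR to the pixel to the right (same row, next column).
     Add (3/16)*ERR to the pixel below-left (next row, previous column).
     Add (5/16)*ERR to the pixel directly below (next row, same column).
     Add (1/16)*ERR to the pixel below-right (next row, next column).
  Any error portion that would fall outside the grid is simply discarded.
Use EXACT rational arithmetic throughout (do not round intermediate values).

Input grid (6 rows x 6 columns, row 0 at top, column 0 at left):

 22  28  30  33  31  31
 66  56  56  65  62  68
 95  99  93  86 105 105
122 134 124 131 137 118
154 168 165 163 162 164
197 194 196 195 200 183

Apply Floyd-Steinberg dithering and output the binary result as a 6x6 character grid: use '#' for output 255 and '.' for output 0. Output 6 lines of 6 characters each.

Answer: ......
..#..#
#..#..
.#.##.
###.##
#.##.#

Derivation:
(0,0): OLD=22 → NEW=0, ERR=22
(0,1): OLD=301/8 → NEW=0, ERR=301/8
(0,2): OLD=5947/128 → NEW=0, ERR=5947/128
(0,3): OLD=109213/2048 → NEW=0, ERR=109213/2048
(0,4): OLD=1780299/32768 → NEW=0, ERR=1780299/32768
(0,5): OLD=28715021/524288 → NEW=0, ERR=28715021/524288
(1,0): OLD=10231/128 → NEW=0, ERR=10231/128
(1,1): OLD=115521/1024 → NEW=0, ERR=115521/1024
(1,2): OLD=4332757/32768 → NEW=255, ERR=-4023083/32768
(1,3): OLD=5379377/131072 → NEW=0, ERR=5379377/131072
(1,4): OLD=927243763/8388608 → NEW=0, ERR=927243763/8388608
(1,5): OLD=18370470069/134217728 → NEW=255, ERR=-15855050571/134217728
(2,0): OLD=2312283/16384 → NEW=255, ERR=-1865637/16384
(2,1): OLD=34818841/524288 → NEW=0, ERR=34818841/524288
(2,2): OLD=825725067/8388608 → NEW=0, ERR=825725067/8388608
(2,3): OLD=10398011379/67108864 → NEW=255, ERR=-6714748941/67108864
(2,4): OLD=163602129241/2147483648 → NEW=0, ERR=163602129241/2147483648
(2,5): OLD=3721957790975/34359738368 → NEW=0, ERR=3721957790975/34359738368
(3,0): OLD=829364779/8388608 → NEW=0, ERR=829364779/8388608
(3,1): OLD=14049102671/67108864 → NEW=255, ERR=-3063657649/67108864
(3,2): OLD=64519975069/536870912 → NEW=0, ERR=64519975069/536870912
(3,3): OLD=5935517202455/34359738368 → NEW=255, ERR=-2826216081385/34359738368
(3,4): OLD=38174563093687/274877906944 → NEW=255, ERR=-31919303177033/274877906944
(3,5): OLD=465353750252889/4398046511104 → NEW=0, ERR=465353750252889/4398046511104
(4,0): OLD=189339859109/1073741824 → NEW=255, ERR=-84464306011/1073741824
(4,1): OLD=2543153811041/17179869184 → NEW=255, ERR=-1837712830879/17179869184
(4,2): OLD=75580880720851/549755813888 → NEW=255, ERR=-64606851820589/549755813888
(4,3): OLD=629970548773439/8796093022208 → NEW=0, ERR=629970548773439/8796093022208
(4,4): OLD=24170789631334703/140737488355328 → NEW=255, ERR=-11717269899273937/140737488355328
(4,5): OLD=345388196963284457/2251799813685248 → NEW=255, ERR=-228820755526453783/2251799813685248
(5,0): OLD=41880664694451/274877906944 → NEW=255, ERR=-28213201576269/274877906944
(5,1): OLD=780356891160547/8796093022208 → NEW=0, ERR=780356891160547/8796093022208
(5,2): OLD=14413750243515633/70368744177664 → NEW=255, ERR=-3530279521788687/70368744177664
(5,3): OLD=388383530501564267/2251799813685248 → NEW=255, ERR=-185825421988173973/2251799813685248
(5,4): OLD=555301256480037483/4503599627370496 → NEW=0, ERR=555301256480037483/4503599627370496
(5,5): OLD=14410488312259770855/72057594037927936 → NEW=255, ERR=-3964198167411852825/72057594037927936
Row 0: ......
Row 1: ..#..#
Row 2: #..#..
Row 3: .#.##.
Row 4: ###.##
Row 5: #.##.#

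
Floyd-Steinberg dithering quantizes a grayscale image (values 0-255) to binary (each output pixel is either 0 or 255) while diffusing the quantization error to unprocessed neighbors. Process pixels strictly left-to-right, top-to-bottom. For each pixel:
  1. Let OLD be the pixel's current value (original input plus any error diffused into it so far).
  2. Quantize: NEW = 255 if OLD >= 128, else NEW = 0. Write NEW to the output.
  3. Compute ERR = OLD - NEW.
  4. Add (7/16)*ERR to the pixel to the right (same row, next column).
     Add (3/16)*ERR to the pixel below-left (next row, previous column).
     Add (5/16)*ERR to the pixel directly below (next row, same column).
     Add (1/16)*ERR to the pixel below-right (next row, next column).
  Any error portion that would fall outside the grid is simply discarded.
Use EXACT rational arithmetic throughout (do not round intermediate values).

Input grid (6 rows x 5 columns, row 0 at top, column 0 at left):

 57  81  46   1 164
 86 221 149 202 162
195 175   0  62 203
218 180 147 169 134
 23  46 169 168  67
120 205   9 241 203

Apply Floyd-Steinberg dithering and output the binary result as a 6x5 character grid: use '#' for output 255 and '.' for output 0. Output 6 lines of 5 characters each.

(0,0): OLD=57 → NEW=0, ERR=57
(0,1): OLD=1695/16 → NEW=0, ERR=1695/16
(0,2): OLD=23641/256 → NEW=0, ERR=23641/256
(0,3): OLD=169583/4096 → NEW=0, ERR=169583/4096
(0,4): OLD=11934985/65536 → NEW=255, ERR=-4776695/65536
(1,0): OLD=31661/256 → NEW=0, ERR=31661/256
(1,1): OLD=673979/2048 → NEW=255, ERR=151739/2048
(1,2): OLD=14723159/65536 → NEW=255, ERR=-1988521/65536
(1,3): OLD=50795339/262144 → NEW=255, ERR=-16051381/262144
(1,4): OLD=482436993/4194304 → NEW=0, ERR=482436993/4194304
(2,0): OLD=8111417/32768 → NEW=255, ERR=-244423/32768
(2,1): OLD=206496771/1048576 → NEW=255, ERR=-60890109/1048576
(2,2): OLD=-700238647/16777216 → NEW=0, ERR=-700238647/16777216
(2,3): OLD=11885068363/268435456 → NEW=0, ERR=11885068363/268435456
(2,4): OLD=1093017063245/4294967296 → NEW=255, ERR=-2199597235/4294967296
(3,0): OLD=3435655081/16777216 → NEW=255, ERR=-842534999/16777216
(3,1): OLD=17661783925/134217728 → NEW=255, ERR=-16563736715/134217728
(3,2): OLD=363516123927/4294967296 → NEW=0, ERR=363516123927/4294967296
(3,3): OLD=1865393752447/8589934592 → NEW=255, ERR=-325039568513/8589934592
(3,4): OLD=16499869000923/137438953472 → NEW=0, ERR=16499869000923/137438953472
(4,0): OLD=-34000486201/2147483648 → NEW=0, ERR=-34000486201/2147483648
(4,1): OLD=909750660679/68719476736 → NEW=0, ERR=909750660679/68719476736
(4,2): OLD=204985426790665/1099511627776 → NEW=255, ERR=-75390038292215/1099511627776
(4,3): OLD=2708788647315527/17592186044416 → NEW=255, ERR=-1777218794010553/17592186044416
(4,4): OLD=16312527005816177/281474976710656 → NEW=0, ERR=16312527005816177/281474976710656
(5,0): OLD=129230569522997/1099511627776 → NEW=0, ERR=129230569522997/1099511627776
(5,1): OLD=2170106907404511/8796093022208 → NEW=255, ERR=-72896813258529/8796093022208
(5,2): OLD=-9617243871498537/281474976710656 → NEW=0, ERR=-9617243871498537/281474976710656
(5,3): OLD=226376757697399257/1125899906842624 → NEW=255, ERR=-60727718547469863/1125899906842624
(5,4): OLD=3444337404892201859/18014398509481984 → NEW=255, ERR=-1149334215025704061/18014398509481984
Row 0: ....#
Row 1: .###.
Row 2: ##..#
Row 3: ##.#.
Row 4: ..##.
Row 5: .#.##

Answer: ....#
.###.
##..#
##.#.
..##.
.#.##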